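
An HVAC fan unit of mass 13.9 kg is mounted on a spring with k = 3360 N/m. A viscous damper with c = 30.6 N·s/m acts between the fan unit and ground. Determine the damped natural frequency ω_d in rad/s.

ω_n = √(k/m) = √(3360/13.9) = 15.55 rad/s.
Critical damping c_c = 2√(k·m) = 2√(3360 × 13.9) = 432.2 N·s/m, so ζ = c/c_c = 30.6/432.2 = 0.07080.
ω_d = ω_n√(1 − ζ²) = 15.55 × √(1 − 0.00501) = 15.51 rad/s.

15.5 rad/s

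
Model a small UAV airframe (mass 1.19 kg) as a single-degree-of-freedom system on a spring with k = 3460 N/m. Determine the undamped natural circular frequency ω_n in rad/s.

ω_n = √(k/m) = √(3460/1.19) = √2908 = 53.92 rad/s.

53.9 rad/s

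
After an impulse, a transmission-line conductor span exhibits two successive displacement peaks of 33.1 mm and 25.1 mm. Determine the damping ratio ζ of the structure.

0.0440

Logarithmic decrement δ = (1/n)·ln(x₀/x_n) = (1/1)·ln(33.1/25.1) = (1/1)·ln(1.319) = 0.2767.
ζ = δ/√(4π² + δ²) = 0.2767/√(39.48 + 0.0765) = 0.2767/6.289 = 0.04399.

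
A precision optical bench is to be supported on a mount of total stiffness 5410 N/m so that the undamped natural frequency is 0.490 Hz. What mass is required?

ω_n = 2πf_n = 2π × 0.490 = 3.079 rad/s.
m = k/ω_n² = 5410/3.079² = 5410/9.479 = 570.7 kg.

571 kg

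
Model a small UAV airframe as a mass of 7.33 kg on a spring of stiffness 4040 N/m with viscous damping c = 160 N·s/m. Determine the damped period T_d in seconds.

ω_n = √(k/m) = √(4040/7.33) = 23.48 rad/s.
Critical damping c_c = 2√(k·m) = 2√(4040 × 7.33) = 344.2 N·s/m, so ζ = c/c_c = 160/344.2 = 0.4649.
ω_d = ω_n√(1 − ζ²) = 23.48 × √(1 − 0.216) = 20.79 rad/s.
T_d = 2π/ω_d = 0.3023 s.

0.302 s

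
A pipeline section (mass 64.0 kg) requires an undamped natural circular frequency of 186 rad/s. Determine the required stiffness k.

2210000 N/m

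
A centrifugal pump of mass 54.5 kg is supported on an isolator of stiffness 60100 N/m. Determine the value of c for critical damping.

3620 N·s/m

c_c = 2√(k·m) = 2√(60100 × 54.5) = 2 × 1810 = 3620 N·s/m.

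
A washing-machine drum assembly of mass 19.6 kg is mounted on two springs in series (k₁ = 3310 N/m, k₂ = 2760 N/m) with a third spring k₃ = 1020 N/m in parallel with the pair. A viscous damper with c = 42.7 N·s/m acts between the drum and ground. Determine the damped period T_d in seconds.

Series pair: k_s = k₁k₂/(k₁+k₂) = (3310)(2760)/(3310 + 2760) = 1505 N/m. In parallel with k₃: k_eq = 1505 + 1020 = 2525 N/m.
ω_n = √(k_eq/m) = √(2525/19.6) = 11.35 rad/s.
Critical damping c_c = 2√(k_eq·m) = 2√(2525 × 19.6) = 444.9 N·s/m, so ζ = c/c_c = 42.7/444.9 = 0.09597.
ω_d = ω_n√(1 − ζ²) = 11.35 × √(1 − 0.00921) = 11.30 rad/s.
T_d = 2π/ω_d = 0.5561 s.

0.556 s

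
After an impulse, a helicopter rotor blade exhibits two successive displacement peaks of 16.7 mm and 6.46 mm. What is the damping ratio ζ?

0.149

Logarithmic decrement δ = (1/n)·ln(x₀/x_n) = (1/1)·ln(16.7/6.46) = (1/1)·ln(2.585) = 0.9498.
ζ = δ/√(4π² + δ²) = 0.9498/√(39.48 + 0.902) = 0.9498/6.355 = 0.1495.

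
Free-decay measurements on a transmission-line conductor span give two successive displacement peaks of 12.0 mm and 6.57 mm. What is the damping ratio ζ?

Logarithmic decrement δ = (1/n)·ln(x₀/x_n) = (1/1)·ln(12.0/6.57) = (1/1)·ln(1.826) = 0.6024.
ζ = δ/√(4π² + δ²) = 0.6024/√(39.48 + 0.363) = 0.6024/6.312 = 0.09544.

0.0954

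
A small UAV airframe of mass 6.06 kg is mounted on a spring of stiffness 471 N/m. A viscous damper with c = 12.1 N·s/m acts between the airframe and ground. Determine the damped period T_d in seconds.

0.717 s

ω_n = √(k/m) = √(471.0/6.06) = 8.816 rad/s.
Critical damping c_c = 2√(k·m) = 2√(471.0 × 6.06) = 106.9 N·s/m, so ζ = c/c_c = 12.1/106.9 = 0.1132.
ω_d = ω_n√(1 − ζ²) = 8.816 × √(1 − 0.0128) = 8.759 rad/s.
T_d = 2π/ω_d = 0.7173 s.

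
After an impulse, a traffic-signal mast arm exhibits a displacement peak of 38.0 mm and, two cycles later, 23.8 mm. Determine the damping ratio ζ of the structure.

Logarithmic decrement δ = (1/n)·ln(x₀/x_n) = (1/2)·ln(38.0/23.8) = (1/2)·ln(1.597) = 0.2340.
ζ = δ/√(4π² + δ²) = 0.2340/√(39.48 + 0.0547) = 0.2340/6.288 = 0.03721.

0.0372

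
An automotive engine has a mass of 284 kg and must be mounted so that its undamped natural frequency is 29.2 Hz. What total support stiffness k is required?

9560000 N/m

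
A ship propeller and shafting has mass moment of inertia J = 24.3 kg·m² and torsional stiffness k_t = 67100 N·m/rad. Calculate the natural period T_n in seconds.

0.120 s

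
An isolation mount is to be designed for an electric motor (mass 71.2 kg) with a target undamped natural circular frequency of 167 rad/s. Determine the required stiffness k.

1990000 N/m

k = m·ω_n² = 71.2 × 167.0² = 71.2 × 27890 = 1986000 N/m.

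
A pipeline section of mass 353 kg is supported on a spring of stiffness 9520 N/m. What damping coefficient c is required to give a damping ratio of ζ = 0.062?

227 N·s/m

c_c = 2√(k·m) = 2√(9520 × 353) = 3666 N·s/m.
c = ζ·c_c = 0.062 × 3666 = 227.3 N·s/m.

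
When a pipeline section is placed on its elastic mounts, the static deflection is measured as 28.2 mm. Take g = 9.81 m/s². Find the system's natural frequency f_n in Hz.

ω_n = √(g/δ_st) = √(9.81/0.0282) = √347.9 = 18.65 rad/s.
f_n = ω_n/(2π) = 18.65/6.283 = 2.968 Hz.

2.97 Hz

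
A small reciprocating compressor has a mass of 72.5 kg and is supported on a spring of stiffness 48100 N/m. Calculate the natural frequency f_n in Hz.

4.10 Hz

ω_n = √(k/m) = √(48100/72.5) = √663.4 = 25.76 rad/s.
f_n = ω_n/(2π) = 25.76/6.283 = 4.099 Hz.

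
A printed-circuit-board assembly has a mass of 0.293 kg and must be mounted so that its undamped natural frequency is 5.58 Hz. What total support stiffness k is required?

360 N/m

ω_n = 2πf_n = 2π × 5.58 = 35.06 rad/s.
k = m·ω_n² = 0.293 × 35.06² = 0.293 × 1229 = 360.2 N/m.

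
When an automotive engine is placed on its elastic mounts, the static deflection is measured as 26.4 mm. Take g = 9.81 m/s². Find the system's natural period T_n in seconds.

0.326 s

ω_n = √(g/δ_st) = √(9.81/0.0264) = √371.6 = 19.28 rad/s.
T_n = 2π/ω_n = 6.283/19.28 = 0.3259 s.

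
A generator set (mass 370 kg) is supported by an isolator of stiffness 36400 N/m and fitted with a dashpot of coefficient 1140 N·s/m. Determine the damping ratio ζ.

ω_n = √(k/m) = √(36400/370) = 9.919 rad/s.
Critical damping c_c = 2√(k·m) = 2√(36400 × 370) = 7340 N·s/m, so ζ = c/c_c = 1140/7340 = 0.1553.

0.155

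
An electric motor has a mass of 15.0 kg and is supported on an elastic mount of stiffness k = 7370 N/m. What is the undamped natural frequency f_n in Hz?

ω_n = √(k/m) = √(7370/15.0) = √491.3 = 22.17 rad/s.
f_n = ω_n/(2π) = 22.17/6.283 = 3.528 Hz.

3.53 Hz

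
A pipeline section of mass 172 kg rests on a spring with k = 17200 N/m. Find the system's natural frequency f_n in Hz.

1.59 Hz

ω_n = √(k/m) = √(17200/172) = √100.0 = 10.00 rad/s.
f_n = ω_n/(2π) = 10.00/6.283 = 1.592 Hz.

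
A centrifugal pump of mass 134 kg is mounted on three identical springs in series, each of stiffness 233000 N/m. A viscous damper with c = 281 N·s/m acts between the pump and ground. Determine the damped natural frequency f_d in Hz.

Series springs: 1/k_eq = 3/233000, so k_eq = 233000/3 = 77670 N/m.
ω_n = √(k_eq/m) = √(77670/134) = 24.07 rad/s.
Critical damping c_c = 2√(k_eq·m) = 2√(77670 × 134) = 6452 N·s/m, so ζ = c/c_c = 281/6452 = 0.04355.
ω_d = ω_n√(1 − ζ²) = 24.07 × √(1 − 0.00190) = 24.05 rad/s.
f_d = ω_d/(2π) = 3.828 Hz.

3.83 Hz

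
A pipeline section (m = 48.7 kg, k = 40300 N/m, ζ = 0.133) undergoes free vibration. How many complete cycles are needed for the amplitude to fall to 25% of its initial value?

2 cycles

Logarithmic decrement δ = 2πζ/√(1 − ζ²) = 2π × 0.1330/√(1 − 0.0177) = 0.8432.
x_n/x₀ = e^(−nδ) ≤ 0.25; take ln: n ≥ ln(1/0.25)/δ = 1.386/0.8432 = 1.644.
So 2 complete cycles are required.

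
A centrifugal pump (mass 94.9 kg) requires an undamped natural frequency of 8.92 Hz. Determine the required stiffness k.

298000 N/m

ω_n = 2πf_n = 2π × 8.92 = 56.05 rad/s.
k = m·ω_n² = 94.9 × 56.05² = 94.9 × 3141 = 298100 N/m.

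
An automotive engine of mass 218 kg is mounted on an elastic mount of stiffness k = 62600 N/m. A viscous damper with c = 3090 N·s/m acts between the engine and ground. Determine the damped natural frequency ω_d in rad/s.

15.4 rad/s

ω_n = √(k/m) = √(62600/218) = 16.95 rad/s.
Critical damping c_c = 2√(k·m) = 2√(62600 × 218) = 7388 N·s/m, so ζ = c/c_c = 3090/7388 = 0.4182.
ω_d = ω_n√(1 − ζ²) = 16.95 × √(1 − 0.175) = 15.39 rad/s.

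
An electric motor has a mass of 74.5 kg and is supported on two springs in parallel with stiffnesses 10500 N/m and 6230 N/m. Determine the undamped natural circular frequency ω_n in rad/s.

Parallel springs add: k_eq = 10500 + 6230 = 16730 N/m.
ω_n = √(k_eq/m) = √(16730/74.5) = √224.6 = 14.99 rad/s.

15.0 rad/s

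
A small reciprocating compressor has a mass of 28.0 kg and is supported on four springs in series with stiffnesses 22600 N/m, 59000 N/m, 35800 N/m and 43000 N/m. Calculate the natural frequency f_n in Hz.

Series springs: 1/k_eq = 1/22600 + 1/59000 + 1/35800 + 1/43000 = 0.0001124, so k_eq = 8898 N/m.
ω_n = √(k_eq/m) = √(8898/28.0) = √317.8 = 17.83 rad/s.
f_n = ω_n/(2π) = 17.83/6.283 = 2.837 Hz.

2.84 Hz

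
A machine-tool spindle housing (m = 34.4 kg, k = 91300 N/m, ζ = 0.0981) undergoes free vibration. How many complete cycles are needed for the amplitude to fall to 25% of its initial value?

3 cycles

Logarithmic decrement δ = 2πζ/√(1 − ζ²) = 2π × 0.09810/√(1 − 0.00962) = 0.6194.
x_n/x₀ = e^(−nδ) ≤ 0.25; take ln: n ≥ ln(1/0.25)/δ = 1.386/0.6194 = 2.238.
So 3 complete cycles are required.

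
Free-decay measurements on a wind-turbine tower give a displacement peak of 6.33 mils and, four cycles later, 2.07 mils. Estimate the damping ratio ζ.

0.0444

Logarithmic decrement δ = (1/n)·ln(x₀/x_n) = (1/4)·ln(6.33/2.07) = (1/4)·ln(3.058) = 0.2794.
ζ = δ/√(4π² + δ²) = 0.2794/√(39.48 + 0.0781) = 0.2794/6.289 = 0.04443.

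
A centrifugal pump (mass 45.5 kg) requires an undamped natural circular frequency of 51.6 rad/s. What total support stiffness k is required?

121000 N/m

k = m·ω_n² = 45.5 × 51.60² = 45.5 × 2663 = 121100 N/m.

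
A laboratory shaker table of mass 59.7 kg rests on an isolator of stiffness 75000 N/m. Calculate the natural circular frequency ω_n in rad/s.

35.4 rad/s

ω_n = √(k/m) = √(75000/59.7) = √1256 = 35.44 rad/s.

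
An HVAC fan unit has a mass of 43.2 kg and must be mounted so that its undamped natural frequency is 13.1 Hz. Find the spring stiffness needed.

293000 N/m

ω_n = 2πf_n = 2π × 13.1 = 82.31 rad/s.
k = m·ω_n² = 43.2 × 82.31² = 43.2 × 6775 = 292700 N/m.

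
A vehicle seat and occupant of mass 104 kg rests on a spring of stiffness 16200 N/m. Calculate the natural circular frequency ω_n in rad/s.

12.5 rad/s

ω_n = √(k/m) = √(16200/104) = √155.8 = 12.48 rad/s.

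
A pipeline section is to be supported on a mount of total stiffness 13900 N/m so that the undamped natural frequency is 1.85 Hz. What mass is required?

103 kg

ω_n = 2πf_n = 2π × 1.85 = 11.62 rad/s.
m = k/ω_n² = 13900/11.62² = 13900/135.1 = 102.9 kg.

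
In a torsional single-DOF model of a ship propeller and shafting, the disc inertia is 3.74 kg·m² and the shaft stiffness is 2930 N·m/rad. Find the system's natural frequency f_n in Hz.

ω_n = √(k_t/J) = √(2930/3.74) = √783.4 = 27.99 rad/s.
f_n = ω_n/(2π) = 27.99/6.283 = 4.455 Hz.

4.45 Hz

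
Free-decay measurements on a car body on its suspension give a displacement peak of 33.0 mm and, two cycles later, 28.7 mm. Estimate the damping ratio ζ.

Logarithmic decrement δ = (1/n)·ln(x₀/x_n) = (1/2)·ln(33.0/28.7) = (1/2)·ln(1.150) = 0.06981.
ζ = δ/√(4π² + δ²) = 0.06981/√(39.48 + 0.00487) = 0.06981/6.284 = 0.01111.

0.0111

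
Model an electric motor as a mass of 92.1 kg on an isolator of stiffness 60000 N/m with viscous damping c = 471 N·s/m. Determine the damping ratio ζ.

0.100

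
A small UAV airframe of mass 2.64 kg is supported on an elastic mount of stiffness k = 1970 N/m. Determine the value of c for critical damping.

c_c = 2√(k·m) = 2√(1970 × 2.64) = 2 × 72.12 = 144.2 N·s/m.

144 N·s/m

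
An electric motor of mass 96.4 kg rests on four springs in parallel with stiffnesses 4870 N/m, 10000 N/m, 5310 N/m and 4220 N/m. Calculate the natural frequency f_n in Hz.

2.53 Hz

Parallel springs add: k_eq = 4870 + 10000 + 5310 + 4220 = 24400 N/m.
ω_n = √(k_eq/m) = √(24400/96.4) = √253.1 = 15.91 rad/s.
f_n = ω_n/(2π) = 15.91/6.283 = 2.532 Hz.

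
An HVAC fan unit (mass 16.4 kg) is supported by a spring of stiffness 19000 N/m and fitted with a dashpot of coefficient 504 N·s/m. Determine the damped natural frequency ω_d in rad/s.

30.4 rad/s

ω_n = √(k/m) = √(19000/16.4) = 34.04 rad/s.
Critical damping c_c = 2√(k·m) = 2√(19000 × 16.4) = 1116 N·s/m, so ζ = c/c_c = 504/1116 = 0.4514.
ω_d = ω_n√(1 − ζ²) = 34.04 × √(1 − 0.204) = 30.37 rad/s.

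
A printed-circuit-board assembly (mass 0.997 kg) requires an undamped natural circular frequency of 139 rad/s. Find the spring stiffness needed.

19300 N/m

k = m·ω_n² = 0.997 × 139.0² = 0.997 × 19320 = 19260 N/m.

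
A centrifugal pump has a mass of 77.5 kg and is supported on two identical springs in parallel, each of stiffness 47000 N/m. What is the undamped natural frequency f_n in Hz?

5.54 Hz

Parallel springs add: k_eq = 2 × 47000 = 94000 N/m.
ω_n = √(k_eq/m) = √(94000/77.5) = √1213 = 34.83 rad/s.
f_n = ω_n/(2π) = 34.83/6.283 = 5.543 Hz.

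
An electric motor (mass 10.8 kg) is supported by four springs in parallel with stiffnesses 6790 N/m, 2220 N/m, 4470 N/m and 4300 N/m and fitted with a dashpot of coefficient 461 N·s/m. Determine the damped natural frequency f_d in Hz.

5.49 Hz

Parallel springs add: k_eq = 6790 + 2220 + 4470 + 4300 = 17780 N/m.
ω_n = √(k_eq/m) = √(17780/10.8) = 40.57 rad/s.
Critical damping c_c = 2√(k_eq·m) = 2√(17780 × 10.8) = 876.4 N·s/m, so ζ = c/c_c = 461/876.4 = 0.5260.
ω_d = ω_n√(1 − ζ²) = 40.57 × √(1 − 0.277) = 34.51 rad/s.
f_d = ω_d/(2π) = 5.492 Hz.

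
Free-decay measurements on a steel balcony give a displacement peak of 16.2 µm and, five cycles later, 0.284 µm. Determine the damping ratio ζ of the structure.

0.128

Logarithmic decrement δ = (1/n)·ln(x₀/x_n) = (1/5)·ln(16.2/0.284) = (1/5)·ln(57.04) = 0.8088.
ζ = δ/√(4π² + δ²) = 0.8088/√(39.48 + 0.654) = 0.8088/6.335 = 0.1277.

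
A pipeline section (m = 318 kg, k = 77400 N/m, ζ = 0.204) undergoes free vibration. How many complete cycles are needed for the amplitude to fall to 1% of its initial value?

Logarithmic decrement δ = 2πζ/√(1 − ζ²) = 2π × 0.2040/√(1 − 0.0416) = 1.309.
x_n/x₀ = e^(−nδ) ≤ 0.01; take ln: n ≥ ln(1/0.01)/δ = 4.605/1.309 = 3.517.
So 4 complete cycles are required.

4 cycles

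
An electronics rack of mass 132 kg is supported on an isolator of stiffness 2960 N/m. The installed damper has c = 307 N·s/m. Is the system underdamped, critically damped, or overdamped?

underdamped

c_c = 2√(k·m) = 1250 N·s/m; ζ = c/c_c = 307/1250 = 0.246.
Since ζ < 1 the system is underdamped.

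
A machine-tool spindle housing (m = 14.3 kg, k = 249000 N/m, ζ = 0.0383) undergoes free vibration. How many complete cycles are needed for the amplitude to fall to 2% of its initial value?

17 cycles

Logarithmic decrement δ = 2πζ/√(1 − ζ²) = 2π × 0.03830/√(1 − 0.00147) = 0.2408.
x_n/x₀ = e^(−nδ) ≤ 0.02; take ln: n ≥ ln(1/0.02)/δ = 3.912/0.2408 = 16.24.
So 17 complete cycles are required.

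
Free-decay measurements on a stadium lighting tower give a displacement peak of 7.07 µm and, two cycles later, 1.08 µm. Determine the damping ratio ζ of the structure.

Logarithmic decrement δ = (1/n)·ln(x₀/x_n) = (1/2)·ln(7.07/1.08) = (1/2)·ln(6.546) = 0.9394.
ζ = δ/√(4π² + δ²) = 0.9394/√(39.48 + 0.883) = 0.9394/6.353 = 0.1479.

0.148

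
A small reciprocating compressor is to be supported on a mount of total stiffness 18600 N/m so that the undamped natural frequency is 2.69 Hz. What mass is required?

65.1 kg

ω_n = 2πf_n = 2π × 2.69 = 16.90 rad/s.
m = k/ω_n² = 18600/16.90² = 18600/285.7 = 65.11 kg.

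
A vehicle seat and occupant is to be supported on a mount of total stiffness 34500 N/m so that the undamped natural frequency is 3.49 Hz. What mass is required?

71.7 kg

ω_n = 2πf_n = 2π × 3.49 = 21.93 rad/s.
m = k/ω_n² = 34500/21.93² = 34500/480.9 = 71.75 kg.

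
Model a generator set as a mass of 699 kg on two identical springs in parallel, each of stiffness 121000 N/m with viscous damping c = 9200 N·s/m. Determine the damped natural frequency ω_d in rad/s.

17.4 rad/s

Parallel springs add: k_eq = 2 × 121000 = 242000 N/m.
ω_n = √(k_eq/m) = √(242000/699) = 18.61 rad/s.
Critical damping c_c = 2√(k_eq·m) = 2√(242000 × 699) = 26010 N·s/m, so ζ = c/c_c = 9200/26010 = 0.3537.
ω_d = ω_n√(1 − ζ²) = 18.61 × √(1 − 0.125) = 17.40 rad/s.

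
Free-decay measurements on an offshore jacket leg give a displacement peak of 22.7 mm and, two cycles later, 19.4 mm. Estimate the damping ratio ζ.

Logarithmic decrement δ = (1/n)·ln(x₀/x_n) = (1/2)·ln(22.7/19.4) = (1/2)·ln(1.170) = 0.07855.
ζ = δ/√(4π² + δ²) = 0.07855/√(39.48 + 0.00617) = 0.07855/6.284 = 0.01250.

0.0125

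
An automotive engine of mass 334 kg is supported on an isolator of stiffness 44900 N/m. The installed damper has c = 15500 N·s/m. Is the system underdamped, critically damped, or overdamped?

overdamped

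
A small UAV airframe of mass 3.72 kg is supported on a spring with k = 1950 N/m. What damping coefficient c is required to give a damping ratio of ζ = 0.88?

150 N·s/m

c_c = 2√(k·m) = 2√(1950 × 3.72) = 170.3 N·s/m.
c = ζ·c_c = 0.88 × 170.3 = 149.9 N·s/m.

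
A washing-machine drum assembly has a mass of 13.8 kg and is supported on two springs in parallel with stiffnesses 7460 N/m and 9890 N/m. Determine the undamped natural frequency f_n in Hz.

5.64 Hz

Parallel springs add: k_eq = 7460 + 9890 = 17350 N/m.
ω_n = √(k_eq/m) = √(17350/13.8) = √1257 = 35.46 rad/s.
f_n = ω_n/(2π) = 35.46/6.283 = 5.643 Hz.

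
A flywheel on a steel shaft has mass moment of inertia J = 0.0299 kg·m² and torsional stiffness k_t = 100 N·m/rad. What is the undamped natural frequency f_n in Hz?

ω_n = √(k_t/J) = √(100/0.0299) = √3344 = 57.83 rad/s.
f_n = ω_n/(2π) = 57.83/6.283 = 9.204 Hz.

9.20 Hz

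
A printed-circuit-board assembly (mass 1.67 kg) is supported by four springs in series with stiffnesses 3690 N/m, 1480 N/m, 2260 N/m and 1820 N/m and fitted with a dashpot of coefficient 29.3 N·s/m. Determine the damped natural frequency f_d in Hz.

Series springs: 1/k_eq = 1/3690 + 1/1480 + 1/2260 + 1/1820 = 0.001939, so k_eq = 515.8 N/m.
ω_n = √(k_eq/m) = √(515.8/1.67) = 17.58 rad/s.
Critical damping c_c = 2√(k_eq·m) = 2√(515.8 × 1.67) = 58.70 N·s/m, so ζ = c/c_c = 29.3/58.70 = 0.4991.
ω_d = ω_n√(1 − ζ²) = 17.58 × √(1 − 0.249) = 15.23 rad/s.
f_d = ω_d/(2π) = 2.424 Hz.

2.42 Hz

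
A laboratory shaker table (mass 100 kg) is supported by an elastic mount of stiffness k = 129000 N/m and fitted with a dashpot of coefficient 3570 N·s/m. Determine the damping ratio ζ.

0.497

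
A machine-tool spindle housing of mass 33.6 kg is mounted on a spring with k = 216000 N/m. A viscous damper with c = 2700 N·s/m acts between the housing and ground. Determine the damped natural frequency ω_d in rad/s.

ω_n = √(k/m) = √(216000/33.6) = 80.18 rad/s.
Critical damping c_c = 2√(k·m) = 2√(216000 × 33.6) = 5388 N·s/m, so ζ = c/c_c = 2700/5388 = 0.5011.
ω_d = ω_n√(1 − ζ²) = 80.18 × √(1 − 0.251) = 69.38 rad/s.

69.4 rad/s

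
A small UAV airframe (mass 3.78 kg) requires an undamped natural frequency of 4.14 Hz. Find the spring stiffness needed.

ω_n = 2πf_n = 2π × 4.14 = 26.01 rad/s.
k = m·ω_n² = 3.78 × 26.01² = 3.78 × 676.6 = 2558 N/m.

2560 N/m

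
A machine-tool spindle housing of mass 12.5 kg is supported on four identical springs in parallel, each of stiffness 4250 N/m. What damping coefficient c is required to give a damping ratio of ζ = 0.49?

452 N·s/m

Parallel springs add: k_eq = 4 × 4250 = 17000 N/m.
c_c = 2√(k_eq·m) = 2√(17000 × 12.5) = 922.0 N·s/m.
c = ζ·c_c = 0.49 × 922.0 = 451.8 N·s/m.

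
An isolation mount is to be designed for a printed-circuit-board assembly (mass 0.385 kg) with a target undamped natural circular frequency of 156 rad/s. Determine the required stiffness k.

k = m·ω_n² = 0.385 × 156.0² = 0.385 × 24340 = 9369 N/m.

9370 N/m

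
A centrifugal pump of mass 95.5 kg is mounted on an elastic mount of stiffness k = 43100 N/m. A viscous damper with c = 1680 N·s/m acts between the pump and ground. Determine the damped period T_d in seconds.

0.325 s

ω_n = √(k/m) = √(43100/95.5) = 21.24 rad/s.
Critical damping c_c = 2√(k·m) = 2√(43100 × 95.5) = 4058 N·s/m, so ζ = c/c_c = 1680/4058 = 0.4140.
ω_d = ω_n√(1 − ζ²) = 21.24 × √(1 − 0.171) = 19.34 rad/s.
T_d = 2π/ω_d = 0.3249 s.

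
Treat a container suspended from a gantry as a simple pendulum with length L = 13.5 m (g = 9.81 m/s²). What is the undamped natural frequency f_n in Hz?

0.136 Hz

For a simple pendulum ω_n = √(g/L) = √(9.81/13.5) = √0.7267 = 0.8524 rad/s.
f_n = ω_n/(2π) = 0.8524/6.283 = 0.1357 Hz.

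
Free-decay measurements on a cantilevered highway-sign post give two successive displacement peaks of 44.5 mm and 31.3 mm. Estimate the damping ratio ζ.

0.0559

Logarithmic decrement δ = (1/n)·ln(x₀/x_n) = (1/1)·ln(44.5/31.3) = (1/1)·ln(1.422) = 0.3519.
ζ = δ/√(4π² + δ²) = 0.3519/√(39.48 + 0.124) = 0.3519/6.293 = 0.05591.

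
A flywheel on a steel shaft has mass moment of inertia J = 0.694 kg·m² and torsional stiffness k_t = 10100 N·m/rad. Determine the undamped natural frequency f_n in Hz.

19.2 Hz

ω_n = √(k_t/J) = √(10100/0.694) = √14550 = 120.6 rad/s.
f_n = ω_n/(2π) = 120.6/6.283 = 19.20 Hz.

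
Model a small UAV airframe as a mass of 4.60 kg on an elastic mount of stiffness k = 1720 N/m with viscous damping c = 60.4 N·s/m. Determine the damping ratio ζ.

0.340

ω_n = √(k/m) = √(1720/4.60) = 19.34 rad/s.
Critical damping c_c = 2√(k·m) = 2√(1720 × 4.60) = 177.9 N·s/m, so ζ = c/c_c = 60.4/177.9 = 0.3395.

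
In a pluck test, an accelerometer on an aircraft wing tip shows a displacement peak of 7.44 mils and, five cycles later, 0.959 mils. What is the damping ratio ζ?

0.0651

Logarithmic decrement δ = (1/n)·ln(x₀/x_n) = (1/5)·ln(7.44/0.959) = (1/5)·ln(7.758) = 0.4097.
ζ = δ/√(4π² + δ²) = 0.4097/√(39.48 + 0.168) = 0.4097/6.297 = 0.06508.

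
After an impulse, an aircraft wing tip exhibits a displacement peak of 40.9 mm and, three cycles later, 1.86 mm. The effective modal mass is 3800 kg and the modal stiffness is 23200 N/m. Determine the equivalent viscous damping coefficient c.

Logarithmic decrement δ = (1/n)·ln(x₀/x_n) = (1/3)·ln(40.9/1.86) = (1/3)·ln(21.99) = 1.030.
ζ = δ/√(4π² + δ²) = 1.030/√(39.48 + 1.06) = 1.030/6.367 = 0.1618.
c = ζ · 2√(km) = 0.1618 × 2√(23200 × 3800) = 0.1618 × 18780 = 3038 N·s/m.

3040 N·s/m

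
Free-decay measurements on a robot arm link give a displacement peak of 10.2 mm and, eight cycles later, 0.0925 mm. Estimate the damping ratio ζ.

0.0932

Logarithmic decrement δ = (1/n)·ln(x₀/x_n) = (1/8)·ln(10.2/0.0925) = (1/8)·ln(110.3) = 0.5879.
ζ = δ/√(4π² + δ²) = 0.5879/√(39.48 + 0.346) = 0.5879/6.311 = 0.09316.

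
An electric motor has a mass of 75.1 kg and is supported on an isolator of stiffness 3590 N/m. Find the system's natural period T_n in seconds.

0.909 s

ω_n = √(k/m) = √(3590/75.1) = √47.80 = 6.914 rad/s.
T_n = 2π/ω_n = 6.283/6.914 = 0.9088 s.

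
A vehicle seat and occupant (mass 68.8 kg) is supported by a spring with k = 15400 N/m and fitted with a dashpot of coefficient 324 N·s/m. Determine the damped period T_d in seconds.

ω_n = √(k/m) = √(15400/68.8) = 14.96 rad/s.
Critical damping c_c = 2√(k·m) = 2√(15400 × 68.8) = 2059 N·s/m, so ζ = c/c_c = 324/2059 = 0.1574.
ω_d = ω_n√(1 − ζ²) = 14.96 × √(1 − 0.0248) = 14.77 rad/s.
T_d = 2π/ω_d = 0.4253 s.

0.425 s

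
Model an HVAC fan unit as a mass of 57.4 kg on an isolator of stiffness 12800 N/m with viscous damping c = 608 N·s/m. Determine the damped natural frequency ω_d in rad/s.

14.0 rad/s

ω_n = √(k/m) = √(12800/57.4) = 14.93 rad/s.
Critical damping c_c = 2√(k·m) = 2√(12800 × 57.4) = 1714 N·s/m, so ζ = c/c_c = 608/1714 = 0.3547.
ω_d = ω_n√(1 − ζ²) = 14.93 × √(1 − 0.126) = 13.96 rad/s.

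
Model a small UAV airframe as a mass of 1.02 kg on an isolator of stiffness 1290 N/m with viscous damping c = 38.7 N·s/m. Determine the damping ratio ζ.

0.533

ω_n = √(k/m) = √(1290/1.02) = 35.56 rad/s.
Critical damping c_c = 2√(k·m) = 2√(1290 × 1.02) = 72.55 N·s/m, so ζ = c/c_c = 38.7/72.55 = 0.5334.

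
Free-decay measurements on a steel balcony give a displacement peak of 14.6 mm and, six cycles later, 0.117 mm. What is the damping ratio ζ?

0.127

Logarithmic decrement δ = (1/n)·ln(x₀/x_n) = (1/6)·ln(14.6/0.117) = (1/6)·ln(124.8) = 0.8044.
ζ = δ/√(4π² + δ²) = 0.8044/√(39.48 + 0.647) = 0.8044/6.334 = 0.1270.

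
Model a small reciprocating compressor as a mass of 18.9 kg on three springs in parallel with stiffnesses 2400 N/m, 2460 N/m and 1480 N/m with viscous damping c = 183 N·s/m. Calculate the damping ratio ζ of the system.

0.264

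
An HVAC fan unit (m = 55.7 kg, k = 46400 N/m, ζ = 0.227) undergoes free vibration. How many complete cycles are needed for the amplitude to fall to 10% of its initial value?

2 cycles

Logarithmic decrement δ = 2πζ/√(1 − ζ²) = 2π × 0.2270/√(1 − 0.0515) = 1.465.
x_n/x₀ = e^(−nδ) ≤ 0.1; take ln: n ≥ ln(1/0.1)/δ = 2.303/1.465 = 1.572.
So 2 complete cycles are required.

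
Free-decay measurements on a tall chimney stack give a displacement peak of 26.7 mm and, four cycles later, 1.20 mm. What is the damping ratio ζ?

0.123

Logarithmic decrement δ = (1/n)·ln(x₀/x_n) = (1/4)·ln(26.7/1.20) = (1/4)·ln(22.25) = 0.7756.
ζ = δ/√(4π² + δ²) = 0.7756/√(39.48 + 0.602) = 0.7756/6.331 = 0.1225.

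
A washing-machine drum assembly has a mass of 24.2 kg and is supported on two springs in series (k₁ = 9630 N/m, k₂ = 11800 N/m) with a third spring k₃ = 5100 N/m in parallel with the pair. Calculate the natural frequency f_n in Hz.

3.30 Hz

Series pair: k_s = k₁k₂/(k₁+k₂) = (9630)(11800)/(9630 + 11800) = 5303 N/m. In parallel with k₃: k_eq = 5303 + 5100 = 10400 N/m.
ω_n = √(k_eq/m) = √(10400/24.2) = √429.9 = 20.73 rad/s.
f_n = ω_n/(2π) = 20.73/6.283 = 3.300 Hz.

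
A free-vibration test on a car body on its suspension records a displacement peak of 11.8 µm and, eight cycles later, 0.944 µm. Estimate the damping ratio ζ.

Logarithmic decrement δ = (1/n)·ln(x₀/x_n) = (1/8)·ln(11.8/0.944) = (1/8)·ln(12.50) = 0.3157.
ζ = δ/√(4π² + δ²) = 0.3157/√(39.48 + 0.0997) = 0.3157/6.291 = 0.05018.

0.0502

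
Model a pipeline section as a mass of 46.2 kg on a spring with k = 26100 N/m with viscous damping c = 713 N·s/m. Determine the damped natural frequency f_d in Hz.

3.58 Hz

ω_n = √(k/m) = √(26100/46.2) = 23.77 rad/s.
Critical damping c_c = 2√(k·m) = 2√(26100 × 46.2) = 2196 N·s/m, so ζ = c/c_c = 713/2196 = 0.3247.
ω_d = ω_n√(1 − ζ²) = 23.77 × √(1 − 0.105) = 22.48 rad/s.
f_d = ω_d/(2π) = 3.578 Hz.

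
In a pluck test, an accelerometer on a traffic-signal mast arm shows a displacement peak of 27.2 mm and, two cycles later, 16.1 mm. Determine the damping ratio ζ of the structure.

Logarithmic decrement δ = (1/n)·ln(x₀/x_n) = (1/2)·ln(27.2/16.1) = (1/2)·ln(1.689) = 0.2622.
ζ = δ/√(4π² + δ²) = 0.2622/√(39.48 + 0.0687) = 0.2622/6.289 = 0.04169.

0.0417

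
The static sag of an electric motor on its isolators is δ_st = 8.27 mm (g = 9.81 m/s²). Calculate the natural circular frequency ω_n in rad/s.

34.4 rad/s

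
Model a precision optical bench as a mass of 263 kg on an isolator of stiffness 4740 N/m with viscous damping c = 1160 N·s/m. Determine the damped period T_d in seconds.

1.73 s

ω_n = √(k/m) = √(4740/263) = 4.245 rad/s.
Critical damping c_c = 2√(k·m) = 2√(4740 × 263) = 2233 N·s/m, so ζ = c/c_c = 1160/2233 = 0.5195.
ω_d = ω_n√(1 − ζ²) = 4.245 × √(1 − 0.270) = 3.628 rad/s.
T_d = 2π/ω_d = 1.732 s.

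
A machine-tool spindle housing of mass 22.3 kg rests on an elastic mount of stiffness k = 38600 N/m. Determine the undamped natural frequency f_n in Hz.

ω_n = √(k/m) = √(38600/22.3) = √1731 = 41.60 rad/s.
f_n = ω_n/(2π) = 41.60/6.283 = 6.622 Hz.

6.62 Hz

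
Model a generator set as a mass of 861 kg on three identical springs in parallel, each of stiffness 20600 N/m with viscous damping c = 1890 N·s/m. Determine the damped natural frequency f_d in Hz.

Parallel springs add: k_eq = 3 × 20600 = 61800 N/m.
ω_n = √(k_eq/m) = √(61800/861) = 8.472 rad/s.
Critical damping c_c = 2√(k_eq·m) = 2√(61800 × 861) = 14590 N·s/m, so ζ = c/c_c = 1890/14590 = 0.1295.
ω_d = ω_n√(1 − ζ²) = 8.472 × √(1 − 0.0168) = 8.401 rad/s.
f_d = ω_d/(2π) = 1.337 Hz.

1.34 Hz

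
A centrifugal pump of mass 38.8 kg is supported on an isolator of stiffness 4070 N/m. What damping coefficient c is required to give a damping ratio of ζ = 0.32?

c_c = 2√(k·m) = 2√(4070 × 38.8) = 794.8 N·s/m.
c = ζ·c_c = 0.32 × 794.8 = 254.3 N·s/m.

254 N·s/m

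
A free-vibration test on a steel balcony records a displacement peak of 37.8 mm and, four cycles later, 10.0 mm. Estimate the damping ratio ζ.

Logarithmic decrement δ = (1/n)·ln(x₀/x_n) = (1/4)·ln(37.8/10.0) = (1/4)·ln(3.780) = 0.3324.
ζ = δ/√(4π² + δ²) = 0.3324/√(39.48 + 0.111) = 0.3324/6.292 = 0.05283.

0.0528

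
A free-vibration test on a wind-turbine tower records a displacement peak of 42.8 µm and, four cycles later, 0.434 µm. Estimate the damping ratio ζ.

Logarithmic decrement δ = (1/n)·ln(x₀/x_n) = (1/4)·ln(42.8/0.434) = (1/4)·ln(98.62) = 1.148.
ζ = δ/√(4π² + δ²) = 1.148/√(39.48 + 1.32) = 1.148/6.387 = 0.1797.

0.180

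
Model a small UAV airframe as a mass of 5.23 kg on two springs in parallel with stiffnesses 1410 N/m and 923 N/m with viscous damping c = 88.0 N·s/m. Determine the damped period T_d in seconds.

0.324 s

Parallel springs add: k_eq = 1410 + 923 = 2333 N/m.
ω_n = √(k_eq/m) = √(2333/5.23) = 21.12 rad/s.
Critical damping c_c = 2√(k_eq·m) = 2√(2333 × 5.23) = 220.9 N·s/m, so ζ = c/c_c = 88.0/220.9 = 0.3983.
ω_d = ω_n√(1 − ζ²) = 21.12 × √(1 − 0.159) = 19.37 rad/s.
T_d = 2π/ω_d = 0.3243 s.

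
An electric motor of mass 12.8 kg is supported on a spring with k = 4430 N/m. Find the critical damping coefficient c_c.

c_c = 2√(k·m) = 2√(4430 × 12.8) = 2 × 238.1 = 476.3 N·s/m.

476 N·s/m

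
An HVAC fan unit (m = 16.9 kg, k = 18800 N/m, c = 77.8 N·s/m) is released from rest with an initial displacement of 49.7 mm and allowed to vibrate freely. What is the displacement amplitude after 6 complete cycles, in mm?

ζ = c/(2√(km)) = 77.8/(2√(18800 × 16.9)) = 77.8/1127 = 0.06901.
Logarithmic decrement δ = 2πζ/√(1 − ζ²) = 2π × 0.06901/√(1 − 0.00476) = 0.4347.
After n cycles, x_n/x₀ = e^(−nδ), so x_6 = 49.7 × e^(−6 × 0.4347) = 49.7 × 0.07369 = 3.662 mm.

3.66 mm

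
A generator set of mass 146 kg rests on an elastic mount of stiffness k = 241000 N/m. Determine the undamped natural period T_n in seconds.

ω_n = √(k/m) = √(241000/146) = √1651 = 40.63 rad/s.
T_n = 2π/ω_n = 6.283/40.63 = 0.1546 s.

0.155 s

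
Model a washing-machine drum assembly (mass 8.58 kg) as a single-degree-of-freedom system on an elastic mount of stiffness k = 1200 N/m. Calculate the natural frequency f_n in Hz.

1.88 Hz

ω_n = √(k/m) = √(1200/8.58) = √139.9 = 11.83 rad/s.
f_n = ω_n/(2π) = 11.83/6.283 = 1.882 Hz.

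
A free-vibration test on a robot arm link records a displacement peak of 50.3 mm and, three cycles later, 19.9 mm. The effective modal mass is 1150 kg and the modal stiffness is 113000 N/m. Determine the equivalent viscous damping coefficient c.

1120 N·s/m

Logarithmic decrement δ = (1/n)·ln(x₀/x_n) = (1/3)·ln(50.3/19.9) = (1/3)·ln(2.528) = 0.3091.
ζ = δ/√(4π² + δ²) = 0.3091/√(39.48 + 0.0955) = 0.3091/6.291 = 0.04913.
c = ζ · 2√(km) = 0.04913 × 2√(113000 × 1150) = 0.04913 × 22800 = 1120 N·s/m.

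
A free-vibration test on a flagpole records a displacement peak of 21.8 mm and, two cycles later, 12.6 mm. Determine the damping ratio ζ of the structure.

0.0436

Logarithmic decrement δ = (1/n)·ln(x₀/x_n) = (1/2)·ln(21.8/12.6) = (1/2)·ln(1.730) = 0.2741.
ζ = δ/√(4π² + δ²) = 0.2741/√(39.48 + 0.0751) = 0.2741/6.289 = 0.04358.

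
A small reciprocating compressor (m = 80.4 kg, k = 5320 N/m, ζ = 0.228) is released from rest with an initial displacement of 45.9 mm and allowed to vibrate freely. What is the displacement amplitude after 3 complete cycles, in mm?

Logarithmic decrement δ = 2πζ/√(1 − ζ²) = 2π × 0.2280/√(1 − 0.0520) = 1.471.
After n cycles, x_n/x₀ = e^(−nδ), so x_3 = 45.9 × e^(−3 × 1.471) = 45.9 × 0.01211 = 0.5557 mm.

0.556 mm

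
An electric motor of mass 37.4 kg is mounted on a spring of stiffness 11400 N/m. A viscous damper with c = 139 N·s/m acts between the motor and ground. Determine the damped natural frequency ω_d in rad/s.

17.4 rad/s

ω_n = √(k/m) = √(11400/37.4) = 17.46 rad/s.
Critical damping c_c = 2√(k·m) = 2√(11400 × 37.4) = 1306 N·s/m, so ζ = c/c_c = 139/1306 = 0.1064.
ω_d = ω_n√(1 − ζ²) = 17.46 × √(1 − 0.0113) = 17.36 rad/s.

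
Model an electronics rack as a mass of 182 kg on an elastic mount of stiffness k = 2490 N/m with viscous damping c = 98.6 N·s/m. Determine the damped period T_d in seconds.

1.70 s

ω_n = √(k/m) = √(2490/182) = 3.699 rad/s.
Critical damping c_c = 2√(k·m) = 2√(2490 × 182) = 1346 N·s/m, so ζ = c/c_c = 98.6/1346 = 0.07323.
ω_d = ω_n√(1 − ζ²) = 3.699 × √(1 − 0.00536) = 3.689 rad/s.
T_d = 2π/ω_d = 1.703 s.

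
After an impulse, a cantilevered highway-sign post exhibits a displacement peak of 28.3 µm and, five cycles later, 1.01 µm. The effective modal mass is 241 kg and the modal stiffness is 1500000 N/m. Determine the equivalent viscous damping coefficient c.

4010 N·s/m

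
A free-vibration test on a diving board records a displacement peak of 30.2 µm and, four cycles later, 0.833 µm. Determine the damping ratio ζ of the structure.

Logarithmic decrement δ = (1/n)·ln(x₀/x_n) = (1/4)·ln(30.2/0.833) = (1/4)·ln(36.25) = 0.8976.
ζ = δ/√(4π² + δ²) = 0.8976/√(39.48 + 0.806) = 0.8976/6.347 = 0.1414.

0.141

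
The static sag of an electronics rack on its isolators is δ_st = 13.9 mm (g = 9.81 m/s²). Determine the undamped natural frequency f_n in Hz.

ω_n = √(g/δ_st) = √(9.81/0.0139) = √705.8 = 26.57 rad/s.
f_n = ω_n/(2π) = 26.57/6.283 = 4.228 Hz.

4.23 Hz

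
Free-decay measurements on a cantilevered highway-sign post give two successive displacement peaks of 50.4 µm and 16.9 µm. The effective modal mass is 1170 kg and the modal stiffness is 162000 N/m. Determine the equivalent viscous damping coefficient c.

4720 N·s/m

Logarithmic decrement δ = (1/n)·ln(x₀/x_n) = (1/1)·ln(50.4/16.9) = (1/1)·ln(2.982) = 1.093.
ζ = δ/√(4π² + δ²) = 1.093/√(39.48 + 1.19) = 1.093/6.377 = 0.1713.
c = ζ · 2√(km) = 0.1713 × 2√(162000 × 1170) = 0.1713 × 27530 = 4718 N·s/m.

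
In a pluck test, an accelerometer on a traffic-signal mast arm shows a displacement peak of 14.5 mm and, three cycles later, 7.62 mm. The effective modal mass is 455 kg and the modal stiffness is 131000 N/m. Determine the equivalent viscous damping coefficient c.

Logarithmic decrement δ = (1/n)·ln(x₀/x_n) = (1/3)·ln(14.5/7.62) = (1/3)·ln(1.903) = 0.2145.
ζ = δ/√(4π² + δ²) = 0.2145/√(39.48 + 0.0460) = 0.2145/6.287 = 0.03411.
c = ζ · 2√(km) = 0.03411 × 2√(131000 × 455) = 0.03411 × 15440 = 526.7 N·s/m.

527 N·s/m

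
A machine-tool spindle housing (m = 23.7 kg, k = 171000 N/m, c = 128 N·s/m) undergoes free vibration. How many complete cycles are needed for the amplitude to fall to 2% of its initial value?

20 cycles

ζ = c/(2√(km)) = 128/(2√(171000 × 23.7)) = 128/4026 = 0.03179.
Logarithmic decrement δ = 2πζ/√(1 − ζ²) = 2π × 0.03179/√(1 − 0.00101) = 0.1999.
x_n/x₀ = e^(−nδ) ≤ 0.02; take ln: n ≥ ln(1/0.02)/δ = 3.912/0.1999 = 19.57.
So 20 complete cycles are required.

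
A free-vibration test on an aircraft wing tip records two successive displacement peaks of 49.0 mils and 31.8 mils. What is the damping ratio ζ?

Logarithmic decrement δ = (1/n)·ln(x₀/x_n) = (1/1)·ln(49.0/31.8) = (1/1)·ln(1.541) = 0.4324.
ζ = δ/√(4π² + δ²) = 0.4324/√(39.48 + 0.187) = 0.4324/6.298 = 0.06865.

0.0686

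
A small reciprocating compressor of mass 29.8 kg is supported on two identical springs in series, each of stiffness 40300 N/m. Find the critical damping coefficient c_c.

1550 N·s/m

Series springs: 1/k_eq = 2/40300, so k_eq = 40300/2 = 20150 N/m.
c_c = 2√(k_eq·m) = 2√(20150 × 29.8) = 2 × 774.9 = 1550 N·s/m.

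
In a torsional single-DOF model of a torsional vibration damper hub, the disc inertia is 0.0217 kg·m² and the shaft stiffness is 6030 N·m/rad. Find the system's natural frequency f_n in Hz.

ω_n = √(k_t/J) = √(6030/0.0217) = √277900 = 527.1 rad/s.
f_n = ω_n/(2π) = 527.1/6.283 = 83.90 Hz.

83.9 Hz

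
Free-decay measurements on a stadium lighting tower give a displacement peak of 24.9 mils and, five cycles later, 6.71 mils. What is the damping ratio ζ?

0.0417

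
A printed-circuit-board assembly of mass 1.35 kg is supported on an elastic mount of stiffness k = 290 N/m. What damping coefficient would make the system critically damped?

c_c = 2√(k·m) = 2√(290.0 × 1.35) = 2 × 19.79 = 39.57 N·s/m.

39.6 N·s/m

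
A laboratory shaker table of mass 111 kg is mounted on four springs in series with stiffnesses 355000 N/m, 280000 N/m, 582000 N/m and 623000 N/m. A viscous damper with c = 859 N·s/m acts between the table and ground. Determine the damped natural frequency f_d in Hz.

4.81 Hz

Series springs: 1/k_eq = 1/355000 + 1/280000 + 1/582000 + 1/623000 = 9.712×10^-6, so k_eq = 103000 N/m.
ω_n = √(k_eq/m) = √(103000/111) = 30.46 rad/s.
Critical damping c_c = 2√(k_eq·m) = 2√(103000 × 111) = 6762 N·s/m, so ζ = c/c_c = 859/6762 = 0.1270.
ω_d = ω_n√(1 − ζ²) = 30.46 × √(1 − 0.0161) = 30.21 rad/s.
f_d = ω_d/(2π) = 4.808 Hz.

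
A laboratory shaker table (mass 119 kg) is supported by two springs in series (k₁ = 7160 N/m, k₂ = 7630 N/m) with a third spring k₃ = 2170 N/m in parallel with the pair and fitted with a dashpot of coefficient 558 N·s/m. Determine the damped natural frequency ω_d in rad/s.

Series pair: k_s = k₁k₂/(k₁+k₂) = (7160)(7630)/(7160 + 7630) = 3694 N/m. In parallel with k₃: k_eq = 3694 + 2170 = 5864 N/m.
ω_n = √(k_eq/m) = √(5864/119) = 7.020 rad/s.
Critical damping c_c = 2√(k_eq·m) = 2√(5864 × 119) = 1671 N·s/m, so ζ = c/c_c = 558/1671 = 0.3340.
ω_d = ω_n√(1 − ζ²) = 7.020 × √(1 − 0.112) = 6.617 rad/s.

6.62 rad/s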